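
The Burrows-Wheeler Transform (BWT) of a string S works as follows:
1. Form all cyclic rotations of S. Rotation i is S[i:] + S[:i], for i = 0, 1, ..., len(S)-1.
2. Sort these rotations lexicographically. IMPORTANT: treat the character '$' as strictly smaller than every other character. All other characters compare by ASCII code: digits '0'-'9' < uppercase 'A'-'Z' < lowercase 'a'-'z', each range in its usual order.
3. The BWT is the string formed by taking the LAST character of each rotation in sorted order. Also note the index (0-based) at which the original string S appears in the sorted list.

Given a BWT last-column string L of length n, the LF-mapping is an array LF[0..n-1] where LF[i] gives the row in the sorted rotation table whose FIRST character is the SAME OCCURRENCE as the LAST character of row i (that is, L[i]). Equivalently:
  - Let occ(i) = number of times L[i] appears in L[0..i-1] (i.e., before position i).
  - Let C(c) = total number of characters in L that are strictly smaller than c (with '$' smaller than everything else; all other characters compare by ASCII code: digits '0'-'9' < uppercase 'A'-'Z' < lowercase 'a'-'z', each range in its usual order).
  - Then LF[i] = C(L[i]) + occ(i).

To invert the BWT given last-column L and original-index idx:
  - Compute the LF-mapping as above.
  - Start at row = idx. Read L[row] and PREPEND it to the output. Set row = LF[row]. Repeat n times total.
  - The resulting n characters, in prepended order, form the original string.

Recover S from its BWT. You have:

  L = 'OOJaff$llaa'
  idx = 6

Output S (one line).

LF mapping: 2 3 1 4 7 8 0 9 10 5 6
Walk LF starting at row 6, prepending L[row]:
  step 1: row=6, L[6]='$', prepend. Next row=LF[6]=0
  step 2: row=0, L[0]='O', prepend. Next row=LF[0]=2
  step 3: row=2, L[2]='J', prepend. Next row=LF[2]=1
  step 4: row=1, L[1]='O', prepend. Next row=LF[1]=3
  step 5: row=3, L[3]='a', prepend. Next row=LF[3]=4
  step 6: row=4, L[4]='f', prepend. Next row=LF[4]=7
  step 7: row=7, L[7]='l', prepend. Next row=LF[7]=9
  step 8: row=9, L[9]='a', prepend. Next row=LF[9]=5
  step 9: row=5, L[5]='f', prepend. Next row=LF[5]=8
  step 10: row=8, L[8]='l', prepend. Next row=LF[8]=10
  step 11: row=10, L[10]='a', prepend. Next row=LF[10]=6
Reversed output: alfalfaOJO$

Answer: alfalfaOJO$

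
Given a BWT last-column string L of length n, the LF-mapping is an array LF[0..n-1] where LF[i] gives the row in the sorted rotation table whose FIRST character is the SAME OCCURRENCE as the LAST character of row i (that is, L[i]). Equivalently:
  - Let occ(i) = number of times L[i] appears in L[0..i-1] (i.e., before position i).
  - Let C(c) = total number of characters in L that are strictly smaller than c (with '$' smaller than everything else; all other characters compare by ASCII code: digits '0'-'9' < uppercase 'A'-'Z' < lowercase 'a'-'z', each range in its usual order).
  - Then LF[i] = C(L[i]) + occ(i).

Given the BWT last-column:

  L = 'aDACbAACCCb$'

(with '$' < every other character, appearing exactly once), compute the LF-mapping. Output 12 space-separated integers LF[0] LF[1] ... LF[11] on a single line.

Answer: 9 8 1 4 10 2 3 5 6 7 11 0

Derivation:
Char counts: '$':1, 'A':3, 'C':4, 'D':1, 'a':1, 'b':2
C (first-col start): C('$')=0, C('A')=1, C('C')=4, C('D')=8, C('a')=9, C('b')=10
L[0]='a': occ=0, LF[0]=C('a')+0=9+0=9
L[1]='D': occ=0, LF[1]=C('D')+0=8+0=8
L[2]='A': occ=0, LF[2]=C('A')+0=1+0=1
L[3]='C': occ=0, LF[3]=C('C')+0=4+0=4
L[4]='b': occ=0, LF[4]=C('b')+0=10+0=10
L[5]='A': occ=1, LF[5]=C('A')+1=1+1=2
L[6]='A': occ=2, LF[6]=C('A')+2=1+2=3
L[7]='C': occ=1, LF[7]=C('C')+1=4+1=5
L[8]='C': occ=2, LF[8]=C('C')+2=4+2=6
L[9]='C': occ=3, LF[9]=C('C')+3=4+3=7
L[10]='b': occ=1, LF[10]=C('b')+1=10+1=11
L[11]='$': occ=0, LF[11]=C('$')+0=0+0=0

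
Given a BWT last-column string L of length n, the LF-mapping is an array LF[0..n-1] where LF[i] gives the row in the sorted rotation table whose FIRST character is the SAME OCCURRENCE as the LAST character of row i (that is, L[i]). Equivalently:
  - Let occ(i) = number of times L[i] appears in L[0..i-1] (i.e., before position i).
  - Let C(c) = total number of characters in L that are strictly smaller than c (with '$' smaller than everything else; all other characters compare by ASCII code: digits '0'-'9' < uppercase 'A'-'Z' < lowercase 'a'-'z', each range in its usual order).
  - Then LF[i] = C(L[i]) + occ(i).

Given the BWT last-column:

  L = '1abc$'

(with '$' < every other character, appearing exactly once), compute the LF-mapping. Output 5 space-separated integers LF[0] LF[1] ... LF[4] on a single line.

Answer: 1 2 3 4 0

Derivation:
Char counts: '$':1, '1':1, 'a':1, 'b':1, 'c':1
C (first-col start): C('$')=0, C('1')=1, C('a')=2, C('b')=3, C('c')=4
L[0]='1': occ=0, LF[0]=C('1')+0=1+0=1
L[1]='a': occ=0, LF[1]=C('a')+0=2+0=2
L[2]='b': occ=0, LF[2]=C('b')+0=3+0=3
L[3]='c': occ=0, LF[3]=C('c')+0=4+0=4
L[4]='$': occ=0, LF[4]=C('$')+0=0+0=0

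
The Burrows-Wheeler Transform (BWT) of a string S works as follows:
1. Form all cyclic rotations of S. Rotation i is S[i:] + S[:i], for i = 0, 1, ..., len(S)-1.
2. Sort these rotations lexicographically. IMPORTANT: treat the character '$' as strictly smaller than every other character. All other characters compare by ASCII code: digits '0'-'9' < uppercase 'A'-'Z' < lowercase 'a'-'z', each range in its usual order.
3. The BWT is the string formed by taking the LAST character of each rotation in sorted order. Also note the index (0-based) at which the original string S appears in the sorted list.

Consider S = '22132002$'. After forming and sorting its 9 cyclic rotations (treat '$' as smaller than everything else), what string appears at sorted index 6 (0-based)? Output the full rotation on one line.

All 9 rotations (rotation i = S[i:]+S[:i]):
  rot[0] = 22132002$
  rot[1] = 2132002$2
  rot[2] = 132002$22
  rot[3] = 32002$221
  rot[4] = 2002$2213
  rot[5] = 002$22132
  rot[6] = 02$221320
  rot[7] = 2$2213200
  rot[8] = $22132002
Sorted (with $ < everything):
  sorted[0] = $22132002
  sorted[1] = 002$22132
  sorted[2] = 02$221320
  sorted[3] = 132002$22
  sorted[4] = 2$2213200
  sorted[5] = 2002$2213
  sorted[6] = 2132002$2
  sorted[7] = 22132002$
  sorted[8] = 32002$221
sorted[6] = 2132002$2

Answer: 2132002$2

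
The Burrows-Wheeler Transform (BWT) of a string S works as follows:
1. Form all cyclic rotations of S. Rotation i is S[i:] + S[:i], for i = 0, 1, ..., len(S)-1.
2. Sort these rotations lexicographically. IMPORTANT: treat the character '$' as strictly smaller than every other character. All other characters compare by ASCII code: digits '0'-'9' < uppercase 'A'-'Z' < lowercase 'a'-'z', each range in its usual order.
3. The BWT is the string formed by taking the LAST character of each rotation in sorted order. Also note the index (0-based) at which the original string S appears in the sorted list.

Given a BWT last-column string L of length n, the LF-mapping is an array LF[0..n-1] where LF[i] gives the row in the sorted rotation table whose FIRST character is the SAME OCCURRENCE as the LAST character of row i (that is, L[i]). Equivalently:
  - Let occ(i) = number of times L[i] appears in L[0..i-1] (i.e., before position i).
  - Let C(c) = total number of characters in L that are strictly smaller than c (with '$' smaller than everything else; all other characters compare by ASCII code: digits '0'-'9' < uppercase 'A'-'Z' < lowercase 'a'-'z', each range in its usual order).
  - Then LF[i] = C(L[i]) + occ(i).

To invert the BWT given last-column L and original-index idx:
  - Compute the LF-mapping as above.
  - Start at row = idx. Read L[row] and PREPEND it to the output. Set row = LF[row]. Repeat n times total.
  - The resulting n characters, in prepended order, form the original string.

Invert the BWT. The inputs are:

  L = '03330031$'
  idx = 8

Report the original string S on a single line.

Answer: 33013030$

Derivation:
LF mapping: 1 5 6 7 2 3 8 4 0
Walk LF starting at row 8, prepending L[row]:
  step 1: row=8, L[8]='$', prepend. Next row=LF[8]=0
  step 2: row=0, L[0]='0', prepend. Next row=LF[0]=1
  step 3: row=1, L[1]='3', prepend. Next row=LF[1]=5
  step 4: row=5, L[5]='0', prepend. Next row=LF[5]=3
  step 5: row=3, L[3]='3', prepend. Next row=LF[3]=7
  step 6: row=7, L[7]='1', prepend. Next row=LF[7]=4
  step 7: row=4, L[4]='0', prepend. Next row=LF[4]=2
  step 8: row=2, L[2]='3', prepend. Next row=LF[2]=6
  step 9: row=6, L[6]='3', prepend. Next row=LF[6]=8
Reversed output: 33013030$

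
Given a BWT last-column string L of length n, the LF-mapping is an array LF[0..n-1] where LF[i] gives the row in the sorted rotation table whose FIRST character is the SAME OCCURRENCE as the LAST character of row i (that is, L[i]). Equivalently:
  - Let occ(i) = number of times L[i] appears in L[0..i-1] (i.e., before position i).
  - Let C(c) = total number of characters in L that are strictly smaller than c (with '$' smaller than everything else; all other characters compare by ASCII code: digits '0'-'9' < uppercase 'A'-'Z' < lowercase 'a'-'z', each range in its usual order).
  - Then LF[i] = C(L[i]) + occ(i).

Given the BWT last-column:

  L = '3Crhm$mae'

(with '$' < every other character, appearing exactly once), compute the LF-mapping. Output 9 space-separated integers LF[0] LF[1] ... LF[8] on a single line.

Answer: 1 2 8 5 6 0 7 3 4

Derivation:
Char counts: '$':1, '3':1, 'C':1, 'a':1, 'e':1, 'h':1, 'm':2, 'r':1
C (first-col start): C('$')=0, C('3')=1, C('C')=2, C('a')=3, C('e')=4, C('h')=5, C('m')=6, C('r')=8
L[0]='3': occ=0, LF[0]=C('3')+0=1+0=1
L[1]='C': occ=0, LF[1]=C('C')+0=2+0=2
L[2]='r': occ=0, LF[2]=C('r')+0=8+0=8
L[3]='h': occ=0, LF[3]=C('h')+0=5+0=5
L[4]='m': occ=0, LF[4]=C('m')+0=6+0=6
L[5]='$': occ=0, LF[5]=C('$')+0=0+0=0
L[6]='m': occ=1, LF[6]=C('m')+1=6+1=7
L[7]='a': occ=0, LF[7]=C('a')+0=3+0=3
L[8]='e': occ=0, LF[8]=C('e')+0=4+0=4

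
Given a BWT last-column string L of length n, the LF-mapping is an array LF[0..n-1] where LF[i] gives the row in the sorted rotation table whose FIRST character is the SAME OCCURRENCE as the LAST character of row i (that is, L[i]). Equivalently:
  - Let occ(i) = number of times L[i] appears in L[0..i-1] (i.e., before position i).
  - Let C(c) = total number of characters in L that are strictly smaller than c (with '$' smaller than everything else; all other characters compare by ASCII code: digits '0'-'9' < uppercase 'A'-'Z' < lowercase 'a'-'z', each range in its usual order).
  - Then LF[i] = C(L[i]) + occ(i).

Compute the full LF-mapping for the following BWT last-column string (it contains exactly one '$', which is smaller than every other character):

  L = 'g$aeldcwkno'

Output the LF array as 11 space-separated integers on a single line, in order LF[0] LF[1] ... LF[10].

Char counts: '$':1, 'a':1, 'c':1, 'd':1, 'e':1, 'g':1, 'k':1, 'l':1, 'n':1, 'o':1, 'w':1
C (first-col start): C('$')=0, C('a')=1, C('c')=2, C('d')=3, C('e')=4, C('g')=5, C('k')=6, C('l')=7, C('n')=8, C('o')=9, C('w')=10
L[0]='g': occ=0, LF[0]=C('g')+0=5+0=5
L[1]='$': occ=0, LF[1]=C('$')+0=0+0=0
L[2]='a': occ=0, LF[2]=C('a')+0=1+0=1
L[3]='e': occ=0, LF[3]=C('e')+0=4+0=4
L[4]='l': occ=0, LF[4]=C('l')+0=7+0=7
L[5]='d': occ=0, LF[5]=C('d')+0=3+0=3
L[6]='c': occ=0, LF[6]=C('c')+0=2+0=2
L[7]='w': occ=0, LF[7]=C('w')+0=10+0=10
L[8]='k': occ=0, LF[8]=C('k')+0=6+0=6
L[9]='n': occ=0, LF[9]=C('n')+0=8+0=8
L[10]='o': occ=0, LF[10]=C('o')+0=9+0=9

Answer: 5 0 1 4 7 3 2 10 6 8 9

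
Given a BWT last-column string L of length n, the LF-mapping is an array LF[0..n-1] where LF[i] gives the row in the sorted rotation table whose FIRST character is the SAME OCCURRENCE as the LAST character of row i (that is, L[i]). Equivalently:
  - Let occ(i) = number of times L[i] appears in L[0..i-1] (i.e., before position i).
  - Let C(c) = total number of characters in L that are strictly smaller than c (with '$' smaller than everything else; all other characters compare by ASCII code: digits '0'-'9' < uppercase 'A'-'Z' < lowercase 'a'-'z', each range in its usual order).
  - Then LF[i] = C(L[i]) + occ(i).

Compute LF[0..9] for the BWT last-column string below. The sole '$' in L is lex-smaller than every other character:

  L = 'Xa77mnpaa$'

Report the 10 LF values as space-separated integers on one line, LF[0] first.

Char counts: '$':1, '7':2, 'X':1, 'a':3, 'm':1, 'n':1, 'p':1
C (first-col start): C('$')=0, C('7')=1, C('X')=3, C('a')=4, C('m')=7, C('n')=8, C('p')=9
L[0]='X': occ=0, LF[0]=C('X')+0=3+0=3
L[1]='a': occ=0, LF[1]=C('a')+0=4+0=4
L[2]='7': occ=0, LF[2]=C('7')+0=1+0=1
L[3]='7': occ=1, LF[3]=C('7')+1=1+1=2
L[4]='m': occ=0, LF[4]=C('m')+0=7+0=7
L[5]='n': occ=0, LF[5]=C('n')+0=8+0=8
L[6]='p': occ=0, LF[6]=C('p')+0=9+0=9
L[7]='a': occ=1, LF[7]=C('a')+1=4+1=5
L[8]='a': occ=2, LF[8]=C('a')+2=4+2=6
L[9]='$': occ=0, LF[9]=C('$')+0=0+0=0

Answer: 3 4 1 2 7 8 9 5 6 0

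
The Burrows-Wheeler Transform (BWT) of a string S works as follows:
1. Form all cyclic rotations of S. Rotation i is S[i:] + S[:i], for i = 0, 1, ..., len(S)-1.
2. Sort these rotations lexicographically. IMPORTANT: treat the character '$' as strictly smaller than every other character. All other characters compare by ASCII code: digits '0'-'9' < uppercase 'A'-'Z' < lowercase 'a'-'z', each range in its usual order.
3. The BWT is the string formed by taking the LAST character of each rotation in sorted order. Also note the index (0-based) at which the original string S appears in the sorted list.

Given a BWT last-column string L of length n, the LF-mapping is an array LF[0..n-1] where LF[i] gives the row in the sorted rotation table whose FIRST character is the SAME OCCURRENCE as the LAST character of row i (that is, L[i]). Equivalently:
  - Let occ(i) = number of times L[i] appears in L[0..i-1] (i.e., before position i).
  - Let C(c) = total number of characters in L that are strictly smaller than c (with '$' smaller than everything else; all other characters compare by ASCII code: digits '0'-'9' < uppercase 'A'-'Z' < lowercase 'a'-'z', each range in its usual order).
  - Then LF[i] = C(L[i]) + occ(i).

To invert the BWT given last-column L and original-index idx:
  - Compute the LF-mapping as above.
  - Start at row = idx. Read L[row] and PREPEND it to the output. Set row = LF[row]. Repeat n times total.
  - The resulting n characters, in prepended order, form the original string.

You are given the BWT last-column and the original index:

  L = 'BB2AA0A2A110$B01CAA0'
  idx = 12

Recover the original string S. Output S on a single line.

LF mapping: 16 17 8 10 11 1 12 9 13 5 6 2 0 18 3 7 19 14 15 4
Walk LF starting at row 12, prepending L[row]:
  step 1: row=12, L[12]='$', prepend. Next row=LF[12]=0
  step 2: row=0, L[0]='B', prepend. Next row=LF[0]=16
  step 3: row=16, L[16]='C', prepend. Next row=LF[16]=19
  step 4: row=19, L[19]='0', prepend. Next row=LF[19]=4
  step 5: row=4, L[4]='A', prepend. Next row=LF[4]=11
  step 6: row=11, L[11]='0', prepend. Next row=LF[11]=2
  step 7: row=2, L[2]='2', prepend. Next row=LF[2]=8
  step 8: row=8, L[8]='A', prepend. Next row=LF[8]=13
  step 9: row=13, L[13]='B', prepend. Next row=LF[13]=18
  step 10: row=18, L[18]='A', prepend. Next row=LF[18]=15
  step 11: row=15, L[15]='1', prepend. Next row=LF[15]=7
  step 12: row=7, L[7]='2', prepend. Next row=LF[7]=9
  step 13: row=9, L[9]='1', prepend. Next row=LF[9]=5
  step 14: row=5, L[5]='0', prepend. Next row=LF[5]=1
  step 15: row=1, L[1]='B', prepend. Next row=LF[1]=17
  step 16: row=17, L[17]='A', prepend. Next row=LF[17]=14
  step 17: row=14, L[14]='0', prepend. Next row=LF[14]=3
  step 18: row=3, L[3]='A', prepend. Next row=LF[3]=10
  step 19: row=10, L[10]='1', prepend. Next row=LF[10]=6
  step 20: row=6, L[6]='A', prepend. Next row=LF[6]=12
Reversed output: A1A0AB0121ABA20A0CB$

Answer: A1A0AB0121ABA20A0CB$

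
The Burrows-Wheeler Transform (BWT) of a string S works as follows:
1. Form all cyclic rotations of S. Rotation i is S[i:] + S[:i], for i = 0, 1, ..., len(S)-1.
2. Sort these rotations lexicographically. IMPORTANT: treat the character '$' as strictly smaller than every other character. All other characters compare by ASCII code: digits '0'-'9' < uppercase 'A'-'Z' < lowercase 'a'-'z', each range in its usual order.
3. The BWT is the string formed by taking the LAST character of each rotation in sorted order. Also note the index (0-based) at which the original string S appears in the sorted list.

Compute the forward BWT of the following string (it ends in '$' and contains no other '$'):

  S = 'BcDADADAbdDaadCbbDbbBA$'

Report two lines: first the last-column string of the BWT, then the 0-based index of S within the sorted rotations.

All 23 rotations (rotation i = S[i:]+S[:i]):
  rot[0] = BcDADADAbdDaadCbbDbbBA$
  rot[1] = cDADADAbdDaadCbbDbbBA$B
  rot[2] = DADADAbdDaadCbbDbbBA$Bc
  rot[3] = ADADAbdDaadCbbDbbBA$BcD
  rot[4] = DADAbdDaadCbbDbbBA$BcDA
  rot[5] = ADAbdDaadCbbDbbBA$BcDAD
  rot[6] = DAbdDaadCbbDbbBA$BcDADA
  rot[7] = AbdDaadCbbDbbBA$BcDADAD
  rot[8] = bdDaadCbbDbbBA$BcDADADA
  rot[9] = dDaadCbbDbbBA$BcDADADAb
  rot[10] = DaadCbbDbbBA$BcDADADAbd
  rot[11] = aadCbbDbbBA$BcDADADAbdD
  rot[12] = adCbbDbbBA$BcDADADAbdDa
  rot[13] = dCbbDbbBA$BcDADADAbdDaa
  rot[14] = CbbDbbBA$BcDADADAbdDaad
  rot[15] = bbDbbBA$BcDADADAbdDaadC
  rot[16] = bDbbBA$BcDADADAbdDaadCb
  rot[17] = DbbBA$BcDADADAbdDaadCbb
  rot[18] = bbBA$BcDADADAbdDaadCbbD
  rot[19] = bBA$BcDADADAbdDaadCbbDb
  rot[20] = BA$BcDADADAbdDaadCbbDbb
  rot[21] = A$BcDADADAbdDaadCbbDbbB
  rot[22] = $BcDADADAbdDaadCbbDbbBA
Sorted (with $ < everything):
  sorted[0] = $BcDADADAbdDaadCbbDbbBA  (last char: 'A')
  sorted[1] = A$BcDADADAbdDaadCbbDbbB  (last char: 'B')
  sorted[2] = ADADAbdDaadCbbDbbBA$BcD  (last char: 'D')
  sorted[3] = ADAbdDaadCbbDbbBA$BcDAD  (last char: 'D')
  sorted[4] = AbdDaadCbbDbbBA$BcDADAD  (last char: 'D')
  sorted[5] = BA$BcDADADAbdDaadCbbDbb  (last char: 'b')
  sorted[6] = BcDADADAbdDaadCbbDbbBA$  (last char: '$')
  sorted[7] = CbbDbbBA$BcDADADAbdDaad  (last char: 'd')
  sorted[8] = DADADAbdDaadCbbDbbBA$Bc  (last char: 'c')
  sorted[9] = DADAbdDaadCbbDbbBA$BcDA  (last char: 'A')
  sorted[10] = DAbdDaadCbbDbbBA$BcDADA  (last char: 'A')
  sorted[11] = DaadCbbDbbBA$BcDADADAbd  (last char: 'd')
  sorted[12] = DbbBA$BcDADADAbdDaadCbb  (last char: 'b')
  sorted[13] = aadCbbDbbBA$BcDADADAbdD  (last char: 'D')
  sorted[14] = adCbbDbbBA$BcDADADAbdDa  (last char: 'a')
  sorted[15] = bBA$BcDADADAbdDaadCbbDb  (last char: 'b')
  sorted[16] = bDbbBA$BcDADADAbdDaadCb  (last char: 'b')
  sorted[17] = bbBA$BcDADADAbdDaadCbbD  (last char: 'D')
  sorted[18] = bbDbbBA$BcDADADAbdDaadC  (last char: 'C')
  sorted[19] = bdDaadCbbDbbBA$BcDADADA  (last char: 'A')
  sorted[20] = cDADADAbdDaadCbbDbbBA$B  (last char: 'B')
  sorted[21] = dCbbDbbBA$BcDADADAbdDaa  (last char: 'a')
  sorted[22] = dDaadCbbDbbBA$BcDADADAb  (last char: 'b')
Last column: ABDDDb$dcAAdbDabbDCABab
Original string S is at sorted index 6

Answer: ABDDDb$dcAAdbDabbDCABab
6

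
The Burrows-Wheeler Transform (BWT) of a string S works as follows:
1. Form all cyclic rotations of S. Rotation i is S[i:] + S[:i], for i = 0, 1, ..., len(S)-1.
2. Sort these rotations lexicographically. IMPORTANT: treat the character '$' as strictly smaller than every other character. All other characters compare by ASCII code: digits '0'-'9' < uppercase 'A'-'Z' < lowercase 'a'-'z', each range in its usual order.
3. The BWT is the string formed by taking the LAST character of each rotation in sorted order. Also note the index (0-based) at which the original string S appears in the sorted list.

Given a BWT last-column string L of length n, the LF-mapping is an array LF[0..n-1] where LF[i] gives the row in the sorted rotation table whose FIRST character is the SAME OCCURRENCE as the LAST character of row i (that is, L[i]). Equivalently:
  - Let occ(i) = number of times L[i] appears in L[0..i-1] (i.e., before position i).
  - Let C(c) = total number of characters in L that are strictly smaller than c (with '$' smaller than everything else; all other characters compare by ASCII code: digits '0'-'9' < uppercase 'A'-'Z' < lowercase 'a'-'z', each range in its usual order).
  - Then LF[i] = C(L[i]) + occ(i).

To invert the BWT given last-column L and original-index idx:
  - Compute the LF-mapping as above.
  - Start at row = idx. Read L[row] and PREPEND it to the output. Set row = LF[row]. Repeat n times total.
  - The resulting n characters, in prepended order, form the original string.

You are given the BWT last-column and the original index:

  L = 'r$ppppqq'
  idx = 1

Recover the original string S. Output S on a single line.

Answer: ppppqqr$

Derivation:
LF mapping: 7 0 1 2 3 4 5 6
Walk LF starting at row 1, prepending L[row]:
  step 1: row=1, L[1]='$', prepend. Next row=LF[1]=0
  step 2: row=0, L[0]='r', prepend. Next row=LF[0]=7
  step 3: row=7, L[7]='q', prepend. Next row=LF[7]=6
  step 4: row=6, L[6]='q', prepend. Next row=LF[6]=5
  step 5: row=5, L[5]='p', prepend. Next row=LF[5]=4
  step 6: row=4, L[4]='p', prepend. Next row=LF[4]=3
  step 7: row=3, L[3]='p', prepend. Next row=LF[3]=2
  step 8: row=2, L[2]='p', prepend. Next row=LF[2]=1
Reversed output: ppppqqr$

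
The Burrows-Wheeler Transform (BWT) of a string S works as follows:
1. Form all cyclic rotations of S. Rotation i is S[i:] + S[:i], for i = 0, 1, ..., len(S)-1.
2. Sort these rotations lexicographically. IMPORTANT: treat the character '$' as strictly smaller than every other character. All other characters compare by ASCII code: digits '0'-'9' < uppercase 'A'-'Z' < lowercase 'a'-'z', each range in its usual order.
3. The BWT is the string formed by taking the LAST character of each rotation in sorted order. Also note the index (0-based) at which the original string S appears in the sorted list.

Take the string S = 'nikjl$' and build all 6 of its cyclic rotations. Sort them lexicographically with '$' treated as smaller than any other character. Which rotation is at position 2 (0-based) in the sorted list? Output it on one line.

All 6 rotations (rotation i = S[i:]+S[:i]):
  rot[0] = nikjl$
  rot[1] = ikjl$n
  rot[2] = kjl$ni
  rot[3] = jl$nik
  rot[4] = l$nikj
  rot[5] = $nikjl
Sorted (with $ < everything):
  sorted[0] = $nikjl
  sorted[1] = ikjl$n
  sorted[2] = jl$nik
  sorted[3] = kjl$ni
  sorted[4] = l$nikj
  sorted[5] = nikjl$
sorted[2] = jl$nik

Answer: jl$nik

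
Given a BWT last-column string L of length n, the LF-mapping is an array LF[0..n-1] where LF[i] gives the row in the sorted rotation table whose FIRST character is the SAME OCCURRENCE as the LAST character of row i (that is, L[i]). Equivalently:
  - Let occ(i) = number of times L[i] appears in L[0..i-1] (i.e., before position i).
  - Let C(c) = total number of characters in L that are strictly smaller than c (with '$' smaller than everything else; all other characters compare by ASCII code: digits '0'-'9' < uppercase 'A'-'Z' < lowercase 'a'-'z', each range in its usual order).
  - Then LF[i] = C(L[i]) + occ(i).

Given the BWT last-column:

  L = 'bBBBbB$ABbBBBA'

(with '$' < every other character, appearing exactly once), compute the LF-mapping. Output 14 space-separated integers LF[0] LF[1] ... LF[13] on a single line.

Char counts: '$':1, 'A':2, 'B':8, 'b':3
C (first-col start): C('$')=0, C('A')=1, C('B')=3, C('b')=11
L[0]='b': occ=0, LF[0]=C('b')+0=11+0=11
L[1]='B': occ=0, LF[1]=C('B')+0=3+0=3
L[2]='B': occ=1, LF[2]=C('B')+1=3+1=4
L[3]='B': occ=2, LF[3]=C('B')+2=3+2=5
L[4]='b': occ=1, LF[4]=C('b')+1=11+1=12
L[5]='B': occ=3, LF[5]=C('B')+3=3+3=6
L[6]='$': occ=0, LF[6]=C('$')+0=0+0=0
L[7]='A': occ=0, LF[7]=C('A')+0=1+0=1
L[8]='B': occ=4, LF[8]=C('B')+4=3+4=7
L[9]='b': occ=2, LF[9]=C('b')+2=11+2=13
L[10]='B': occ=5, LF[10]=C('B')+5=3+5=8
L[11]='B': occ=6, LF[11]=C('B')+6=3+6=9
L[12]='B': occ=7, LF[12]=C('B')+7=3+7=10
L[13]='A': occ=1, LF[13]=C('A')+1=1+1=2

Answer: 11 3 4 5 12 6 0 1 7 13 8 9 10 2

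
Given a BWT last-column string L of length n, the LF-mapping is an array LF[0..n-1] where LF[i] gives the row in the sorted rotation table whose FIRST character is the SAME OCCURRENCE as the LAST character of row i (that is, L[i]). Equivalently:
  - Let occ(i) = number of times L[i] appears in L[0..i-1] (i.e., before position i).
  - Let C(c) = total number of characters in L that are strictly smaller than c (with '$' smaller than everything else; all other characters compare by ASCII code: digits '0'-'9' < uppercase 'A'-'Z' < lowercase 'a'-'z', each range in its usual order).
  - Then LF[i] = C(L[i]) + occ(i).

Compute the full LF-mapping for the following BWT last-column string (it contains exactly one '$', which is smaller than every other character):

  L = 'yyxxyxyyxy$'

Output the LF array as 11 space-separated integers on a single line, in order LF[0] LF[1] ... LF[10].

Answer: 5 6 1 2 7 3 8 9 4 10 0

Derivation:
Char counts: '$':1, 'x':4, 'y':6
C (first-col start): C('$')=0, C('x')=1, C('y')=5
L[0]='y': occ=0, LF[0]=C('y')+0=5+0=5
L[1]='y': occ=1, LF[1]=C('y')+1=5+1=6
L[2]='x': occ=0, LF[2]=C('x')+0=1+0=1
L[3]='x': occ=1, LF[3]=C('x')+1=1+1=2
L[4]='y': occ=2, LF[4]=C('y')+2=5+2=7
L[5]='x': occ=2, LF[5]=C('x')+2=1+2=3
L[6]='y': occ=3, LF[6]=C('y')+3=5+3=8
L[7]='y': occ=4, LF[7]=C('y')+4=5+4=9
L[8]='x': occ=3, LF[8]=C('x')+3=1+3=4
L[9]='y': occ=5, LF[9]=C('y')+5=5+5=10
L[10]='$': occ=0, LF[10]=C('$')+0=0+0=0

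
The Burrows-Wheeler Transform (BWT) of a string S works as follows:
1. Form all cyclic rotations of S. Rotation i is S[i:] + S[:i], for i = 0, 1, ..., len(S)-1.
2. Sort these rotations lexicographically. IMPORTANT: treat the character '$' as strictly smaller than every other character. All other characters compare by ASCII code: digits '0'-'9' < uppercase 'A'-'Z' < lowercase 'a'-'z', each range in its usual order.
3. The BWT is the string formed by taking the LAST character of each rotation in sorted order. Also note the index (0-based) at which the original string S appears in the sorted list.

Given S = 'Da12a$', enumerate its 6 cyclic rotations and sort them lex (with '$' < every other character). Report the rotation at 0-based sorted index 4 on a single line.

All 6 rotations (rotation i = S[i:]+S[:i]):
  rot[0] = Da12a$
  rot[1] = a12a$D
  rot[2] = 12a$Da
  rot[3] = 2a$Da1
  rot[4] = a$Da12
  rot[5] = $Da12a
Sorted (with $ < everything):
  sorted[0] = $Da12a
  sorted[1] = 12a$Da
  sorted[2] = 2a$Da1
  sorted[3] = Da12a$
  sorted[4] = a$Da12
  sorted[5] = a12a$D
sorted[4] = a$Da12

Answer: a$Da12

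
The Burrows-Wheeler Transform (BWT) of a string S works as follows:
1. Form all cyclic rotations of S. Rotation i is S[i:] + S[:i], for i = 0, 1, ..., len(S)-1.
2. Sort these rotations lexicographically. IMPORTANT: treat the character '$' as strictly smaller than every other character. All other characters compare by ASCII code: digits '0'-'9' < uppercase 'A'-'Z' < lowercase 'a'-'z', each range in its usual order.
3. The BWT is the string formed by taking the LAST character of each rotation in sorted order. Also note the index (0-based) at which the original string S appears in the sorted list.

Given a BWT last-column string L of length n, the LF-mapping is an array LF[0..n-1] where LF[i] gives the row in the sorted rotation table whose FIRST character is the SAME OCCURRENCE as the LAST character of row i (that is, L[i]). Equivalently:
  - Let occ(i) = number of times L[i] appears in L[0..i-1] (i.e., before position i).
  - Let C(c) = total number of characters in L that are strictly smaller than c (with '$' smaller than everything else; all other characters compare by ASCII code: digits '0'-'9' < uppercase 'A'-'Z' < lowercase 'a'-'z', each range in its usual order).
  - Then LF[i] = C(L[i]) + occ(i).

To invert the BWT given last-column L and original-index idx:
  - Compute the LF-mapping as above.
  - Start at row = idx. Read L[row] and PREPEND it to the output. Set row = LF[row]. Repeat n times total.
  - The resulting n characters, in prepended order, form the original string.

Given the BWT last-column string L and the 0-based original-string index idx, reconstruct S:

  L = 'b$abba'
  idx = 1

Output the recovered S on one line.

LF mapping: 3 0 1 4 5 2
Walk LF starting at row 1, prepending L[row]:
  step 1: row=1, L[1]='$', prepend. Next row=LF[1]=0
  step 2: row=0, L[0]='b', prepend. Next row=LF[0]=3
  step 3: row=3, L[3]='b', prepend. Next row=LF[3]=4
  step 4: row=4, L[4]='b', prepend. Next row=LF[4]=5
  step 5: row=5, L[5]='a', prepend. Next row=LF[5]=2
  step 6: row=2, L[2]='a', prepend. Next row=LF[2]=1
Reversed output: aabbb$

Answer: aabbb$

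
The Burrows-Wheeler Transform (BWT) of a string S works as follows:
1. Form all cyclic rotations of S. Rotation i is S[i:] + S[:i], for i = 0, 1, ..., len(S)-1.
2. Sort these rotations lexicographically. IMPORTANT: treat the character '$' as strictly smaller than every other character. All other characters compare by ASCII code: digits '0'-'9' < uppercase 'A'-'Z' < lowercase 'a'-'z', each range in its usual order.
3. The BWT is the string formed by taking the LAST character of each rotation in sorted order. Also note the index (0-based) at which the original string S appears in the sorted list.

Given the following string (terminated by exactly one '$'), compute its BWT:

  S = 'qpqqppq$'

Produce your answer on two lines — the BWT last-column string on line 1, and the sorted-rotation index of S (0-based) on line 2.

Answer: qqpqpq$p
6

Derivation:
All 8 rotations (rotation i = S[i:]+S[:i]):
  rot[0] = qpqqppq$
  rot[1] = pqqppq$q
  rot[2] = qqppq$qp
  rot[3] = qppq$qpq
  rot[4] = ppq$qpqq
  rot[5] = pq$qpqqp
  rot[6] = q$qpqqpp
  rot[7] = $qpqqppq
Sorted (with $ < everything):
  sorted[0] = $qpqqppq  (last char: 'q')
  sorted[1] = ppq$qpqq  (last char: 'q')
  sorted[2] = pq$qpqqp  (last char: 'p')
  sorted[3] = pqqppq$q  (last char: 'q')
  sorted[4] = q$qpqqpp  (last char: 'p')
  sorted[5] = qppq$qpq  (last char: 'q')
  sorted[6] = qpqqppq$  (last char: '$')
  sorted[7] = qqppq$qp  (last char: 'p')
Last column: qqpqpq$p
Original string S is at sorted index 6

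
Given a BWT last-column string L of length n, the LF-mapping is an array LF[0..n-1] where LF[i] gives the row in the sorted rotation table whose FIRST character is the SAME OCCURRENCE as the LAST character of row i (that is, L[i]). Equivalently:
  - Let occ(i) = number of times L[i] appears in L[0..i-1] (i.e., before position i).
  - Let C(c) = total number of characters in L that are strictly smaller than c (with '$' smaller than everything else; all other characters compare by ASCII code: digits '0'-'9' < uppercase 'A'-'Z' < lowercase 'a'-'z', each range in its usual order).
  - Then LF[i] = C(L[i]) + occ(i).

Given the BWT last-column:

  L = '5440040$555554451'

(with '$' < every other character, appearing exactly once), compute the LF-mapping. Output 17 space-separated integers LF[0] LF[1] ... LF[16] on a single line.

Char counts: '$':1, '0':3, '1':1, '4':5, '5':7
C (first-col start): C('$')=0, C('0')=1, C('1')=4, C('4')=5, C('5')=10
L[0]='5': occ=0, LF[0]=C('5')+0=10+0=10
L[1]='4': occ=0, LF[1]=C('4')+0=5+0=5
L[2]='4': occ=1, LF[2]=C('4')+1=5+1=6
L[3]='0': occ=0, LF[3]=C('0')+0=1+0=1
L[4]='0': occ=1, LF[4]=C('0')+1=1+1=2
L[5]='4': occ=2, LF[5]=C('4')+2=5+2=7
L[6]='0': occ=2, LF[6]=C('0')+2=1+2=3
L[7]='$': occ=0, LF[7]=C('$')+0=0+0=0
L[8]='5': occ=1, LF[8]=C('5')+1=10+1=11
L[9]='5': occ=2, LF[9]=C('5')+2=10+2=12
L[10]='5': occ=3, LF[10]=C('5')+3=10+3=13
L[11]='5': occ=4, LF[11]=C('5')+4=10+4=14
L[12]='5': occ=5, LF[12]=C('5')+5=10+5=15
L[13]='4': occ=3, LF[13]=C('4')+3=5+3=8
L[14]='4': occ=4, LF[14]=C('4')+4=5+4=9
L[15]='5': occ=6, LF[15]=C('5')+6=10+6=16
L[16]='1': occ=0, LF[16]=C('1')+0=4+0=4

Answer: 10 5 6 1 2 7 3 0 11 12 13 14 15 8 9 16 4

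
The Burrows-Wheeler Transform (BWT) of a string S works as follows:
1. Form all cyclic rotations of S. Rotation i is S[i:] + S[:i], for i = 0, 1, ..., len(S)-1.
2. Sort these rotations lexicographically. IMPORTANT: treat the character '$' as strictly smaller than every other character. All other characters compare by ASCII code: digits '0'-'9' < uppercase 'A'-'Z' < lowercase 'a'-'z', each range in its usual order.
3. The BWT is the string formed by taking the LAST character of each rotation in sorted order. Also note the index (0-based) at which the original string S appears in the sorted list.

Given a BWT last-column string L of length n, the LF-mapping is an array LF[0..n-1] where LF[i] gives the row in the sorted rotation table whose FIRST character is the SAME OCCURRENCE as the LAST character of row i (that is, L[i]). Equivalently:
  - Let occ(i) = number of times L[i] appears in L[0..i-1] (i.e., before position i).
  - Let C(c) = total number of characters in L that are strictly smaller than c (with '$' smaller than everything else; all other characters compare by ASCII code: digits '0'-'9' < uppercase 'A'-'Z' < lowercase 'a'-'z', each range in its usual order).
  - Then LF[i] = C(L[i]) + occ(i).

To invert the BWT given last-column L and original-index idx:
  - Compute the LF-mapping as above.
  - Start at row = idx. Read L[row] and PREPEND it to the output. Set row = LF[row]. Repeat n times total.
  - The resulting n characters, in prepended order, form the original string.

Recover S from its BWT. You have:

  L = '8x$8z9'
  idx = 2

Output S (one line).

LF mapping: 1 4 0 2 5 3
Walk LF starting at row 2, prepending L[row]:
  step 1: row=2, L[2]='$', prepend. Next row=LF[2]=0
  step 2: row=0, L[0]='8', prepend. Next row=LF[0]=1
  step 3: row=1, L[1]='x', prepend. Next row=LF[1]=4
  step 4: row=4, L[4]='z', prepend. Next row=LF[4]=5
  step 5: row=5, L[5]='9', prepend. Next row=LF[5]=3
  step 6: row=3, L[3]='8', prepend. Next row=LF[3]=2
Reversed output: 89zx8$

Answer: 89zx8$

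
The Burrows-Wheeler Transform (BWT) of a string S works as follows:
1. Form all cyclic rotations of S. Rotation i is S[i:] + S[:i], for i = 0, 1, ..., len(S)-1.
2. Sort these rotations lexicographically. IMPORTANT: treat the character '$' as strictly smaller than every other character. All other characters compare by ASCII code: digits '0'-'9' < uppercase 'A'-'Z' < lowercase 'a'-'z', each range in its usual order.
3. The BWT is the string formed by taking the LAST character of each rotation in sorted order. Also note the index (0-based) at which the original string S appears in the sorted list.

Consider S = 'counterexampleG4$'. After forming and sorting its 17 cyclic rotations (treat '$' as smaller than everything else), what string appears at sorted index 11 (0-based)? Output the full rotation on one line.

All 17 rotations (rotation i = S[i:]+S[:i]):
  rot[0] = counterexampleG4$
  rot[1] = ounterexampleG4$c
  rot[2] = unterexampleG4$co
  rot[3] = nterexampleG4$cou
  rot[4] = terexampleG4$coun
  rot[5] = erexampleG4$count
  rot[6] = rexampleG4$counte
  rot[7] = exampleG4$counter
  rot[8] = xampleG4$countere
  rot[9] = ampleG4$counterex
  rot[10] = mpleG4$counterexa
  rot[11] = pleG4$counterexam
  rot[12] = leG4$counterexamp
  rot[13] = eG4$counterexampl
  rot[14] = G4$counterexample
  rot[15] = 4$counterexampleG
  rot[16] = $counterexampleG4
Sorted (with $ < everything):
  sorted[0] = $counterexampleG4
  sorted[1] = 4$counterexampleG
  sorted[2] = G4$counterexample
  sorted[3] = ampleG4$counterex
  sorted[4] = counterexampleG4$
  sorted[5] = eG4$counterexampl
  sorted[6] = erexampleG4$count
  sorted[7] = exampleG4$counter
  sorted[8] = leG4$counterexamp
  sorted[9] = mpleG4$counterexa
  sorted[10] = nterexampleG4$cou
  sorted[11] = ounterexampleG4$c
  sorted[12] = pleG4$counterexam
  sorted[13] = rexampleG4$counte
  sorted[14] = terexampleG4$coun
  sorted[15] = unterexampleG4$co
  sorted[16] = xampleG4$countere
sorted[11] = ounterexampleG4$c

Answer: ounterexampleG4$c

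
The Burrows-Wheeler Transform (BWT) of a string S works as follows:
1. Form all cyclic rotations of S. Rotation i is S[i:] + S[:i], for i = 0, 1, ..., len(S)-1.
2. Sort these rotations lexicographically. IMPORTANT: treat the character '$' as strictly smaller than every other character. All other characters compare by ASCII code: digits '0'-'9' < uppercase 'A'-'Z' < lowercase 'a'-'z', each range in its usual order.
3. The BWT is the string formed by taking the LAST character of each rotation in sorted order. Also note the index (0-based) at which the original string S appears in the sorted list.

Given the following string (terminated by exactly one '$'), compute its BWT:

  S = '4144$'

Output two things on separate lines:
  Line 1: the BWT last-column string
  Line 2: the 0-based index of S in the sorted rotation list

All 5 rotations (rotation i = S[i:]+S[:i]):
  rot[0] = 4144$
  rot[1] = 144$4
  rot[2] = 44$41
  rot[3] = 4$414
  rot[4] = $4144
Sorted (with $ < everything):
  sorted[0] = $4144  (last char: '4')
  sorted[1] = 144$4  (last char: '4')
  sorted[2] = 4$414  (last char: '4')
  sorted[3] = 4144$  (last char: '$')
  sorted[4] = 44$41  (last char: '1')
Last column: 444$1
Original string S is at sorted index 3

Answer: 444$1
3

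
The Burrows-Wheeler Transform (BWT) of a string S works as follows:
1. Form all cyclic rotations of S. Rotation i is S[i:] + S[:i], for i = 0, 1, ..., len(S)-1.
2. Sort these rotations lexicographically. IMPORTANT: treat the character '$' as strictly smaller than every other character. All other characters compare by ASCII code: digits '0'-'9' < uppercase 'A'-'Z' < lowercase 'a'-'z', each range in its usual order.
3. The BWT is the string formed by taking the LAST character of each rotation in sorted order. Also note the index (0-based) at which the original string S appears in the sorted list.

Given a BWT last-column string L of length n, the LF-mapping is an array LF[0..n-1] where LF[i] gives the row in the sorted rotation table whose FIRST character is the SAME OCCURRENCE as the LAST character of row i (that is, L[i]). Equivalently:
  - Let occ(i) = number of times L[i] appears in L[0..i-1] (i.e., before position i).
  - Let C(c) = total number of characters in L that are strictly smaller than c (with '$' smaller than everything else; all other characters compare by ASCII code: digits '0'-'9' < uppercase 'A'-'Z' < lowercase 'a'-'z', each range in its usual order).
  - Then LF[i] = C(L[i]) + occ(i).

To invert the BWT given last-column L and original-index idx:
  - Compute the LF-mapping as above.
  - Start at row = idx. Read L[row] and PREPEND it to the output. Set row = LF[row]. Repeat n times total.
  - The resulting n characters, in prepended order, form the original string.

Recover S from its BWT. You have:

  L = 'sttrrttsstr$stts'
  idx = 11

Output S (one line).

LF mapping: 4 9 10 1 2 11 12 5 6 13 3 0 7 14 15 8
Walk LF starting at row 11, prepending L[row]:
  step 1: row=11, L[11]='$', prepend. Next row=LF[11]=0
  step 2: row=0, L[0]='s', prepend. Next row=LF[0]=4
  step 3: row=4, L[4]='r', prepend. Next row=LF[4]=2
  step 4: row=2, L[2]='t', prepend. Next row=LF[2]=10
  step 5: row=10, L[10]='r', prepend. Next row=LF[10]=3
  step 6: row=3, L[3]='r', prepend. Next row=LF[3]=1
  step 7: row=1, L[1]='t', prepend. Next row=LF[1]=9
  step 8: row=9, L[9]='t', prepend. Next row=LF[9]=13
  step 9: row=13, L[13]='t', prepend. Next row=LF[13]=14
  step 10: row=14, L[14]='t', prepend. Next row=LF[14]=15
  step 11: row=15, L[15]='s', prepend. Next row=LF[15]=8
  step 12: row=8, L[8]='s', prepend. Next row=LF[8]=6
  step 13: row=6, L[6]='t', prepend. Next row=LF[6]=12
  step 14: row=12, L[12]='s', prepend. Next row=LF[12]=7
  step 15: row=7, L[7]='s', prepend. Next row=LF[7]=5
  step 16: row=5, L[5]='t', prepend. Next row=LF[5]=11
Reversed output: tsstssttttrrtrs$

Answer: tsstssttttrrtrs$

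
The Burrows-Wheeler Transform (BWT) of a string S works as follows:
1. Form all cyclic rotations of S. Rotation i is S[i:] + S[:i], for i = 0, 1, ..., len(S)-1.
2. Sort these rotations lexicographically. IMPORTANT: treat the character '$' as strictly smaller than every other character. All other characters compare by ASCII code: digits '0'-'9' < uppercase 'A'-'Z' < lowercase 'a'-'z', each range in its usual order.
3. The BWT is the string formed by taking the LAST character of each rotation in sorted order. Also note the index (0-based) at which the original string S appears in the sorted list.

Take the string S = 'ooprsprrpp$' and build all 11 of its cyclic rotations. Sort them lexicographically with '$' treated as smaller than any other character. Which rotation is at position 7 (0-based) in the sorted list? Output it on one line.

All 11 rotations (rotation i = S[i:]+S[:i]):
  rot[0] = ooprsprrpp$
  rot[1] = oprsprrpp$o
  rot[2] = prsprrpp$oo
  rot[3] = rsprrpp$oop
  rot[4] = sprrpp$oopr
  rot[5] = prrpp$ooprs
  rot[6] = rrpp$ooprsp
  rot[7] = rpp$ooprspr
  rot[8] = pp$ooprsprr
  rot[9] = p$ooprsprrp
  rot[10] = $ooprsprrpp
Sorted (with $ < everything):
  sorted[0] = $ooprsprrpp
  sorted[1] = ooprsprrpp$
  sorted[2] = oprsprrpp$o
  sorted[3] = p$ooprsprrp
  sorted[4] = pp$ooprsprr
  sorted[5] = prrpp$ooprs
  sorted[6] = prsprrpp$oo
  sorted[7] = rpp$ooprspr
  sorted[8] = rrpp$ooprsp
  sorted[9] = rsprrpp$oop
  sorted[10] = sprrpp$oopr
sorted[7] = rpp$ooprspr

Answer: rpp$ooprspr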